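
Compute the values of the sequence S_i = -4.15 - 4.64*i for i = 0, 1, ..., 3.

This is an arithmetic sequence.
i=0: S_0 = -4.15 + -4.64*0 = -4.15
i=1: S_1 = -4.15 + -4.64*1 = -8.79
i=2: S_2 = -4.15 + -4.64*2 = -13.43
i=3: S_3 = -4.15 + -4.64*3 = -18.07
The first 4 terms are: [-4.15, -8.79, -13.43, -18.07]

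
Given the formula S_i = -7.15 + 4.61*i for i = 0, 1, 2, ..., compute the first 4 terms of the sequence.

This is an arithmetic sequence.
i=0: S_0 = -7.15 + 4.61*0 = -7.15
i=1: S_1 = -7.15 + 4.61*1 = -2.54
i=2: S_2 = -7.15 + 4.61*2 = 2.07
i=3: S_3 = -7.15 + 4.61*3 = 6.68
The first 4 terms are: [-7.15, -2.54, 2.07, 6.68]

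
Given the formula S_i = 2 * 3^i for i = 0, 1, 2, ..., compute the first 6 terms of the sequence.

This is a geometric sequence.
i=0: S_0 = 2 * 3^0 = 2
i=1: S_1 = 2 * 3^1 = 6
i=2: S_2 = 2 * 3^2 = 18
i=3: S_3 = 2 * 3^3 = 54
i=4: S_4 = 2 * 3^4 = 162
i=5: S_5 = 2 * 3^5 = 486
The first 6 terms are: [2, 6, 18, 54, 162, 486]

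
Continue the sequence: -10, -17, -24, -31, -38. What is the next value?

Differences: -17 - -10 = -7
This is an arithmetic sequence with common difference d = -7.
Next term = -38 + -7 = -45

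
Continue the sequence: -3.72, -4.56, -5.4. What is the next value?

Differences: -4.56 - -3.72 = -0.84
This is an arithmetic sequence with common difference d = -0.84.
Next term = -5.4 + -0.84 = -6.24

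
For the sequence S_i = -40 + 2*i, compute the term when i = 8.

S_8 = -40 + 2*8 = -40 + 16 = -24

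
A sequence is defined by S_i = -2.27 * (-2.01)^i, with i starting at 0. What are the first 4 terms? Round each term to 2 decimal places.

This is a geometric sequence.
i=0: S_0 = -2.27 * (-2.01)^0 = -2.27
i=1: S_1 = -2.27 * (-2.01)^1 ≈ 4.56
i=2: S_2 = -2.27 * (-2.01)^2 ≈ -9.17
i=3: S_3 = -2.27 * (-2.01)^3 ≈ 18.43
The first 4 terms are: [-2.27, 4.56, -9.17, 18.43]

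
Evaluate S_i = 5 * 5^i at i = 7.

S_7 = 5 * 5^7 = 5 * 78125 = 390625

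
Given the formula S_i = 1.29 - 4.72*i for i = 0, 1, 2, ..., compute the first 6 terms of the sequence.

This is an arithmetic sequence.
i=0: S_0 = 1.29 + -4.72*0 = 1.29
i=1: S_1 = 1.29 + -4.72*1 = -3.43
i=2: S_2 = 1.29 + -4.72*2 = -8.15
i=3: S_3 = 1.29 + -4.72*3 = -12.87
i=4: S_4 = 1.29 + -4.72*4 = -17.59
i=5: S_5 = 1.29 + -4.72*5 = -22.31
The first 6 terms are: [1.29, -3.43, -8.15, -12.87, -17.59, -22.31]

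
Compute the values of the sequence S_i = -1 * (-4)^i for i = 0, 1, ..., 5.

This is a geometric sequence.
i=0: S_0 = -1 * (-4)^0 = -1
i=1: S_1 = -1 * (-4)^1 = 4
i=2: S_2 = -1 * (-4)^2 = -16
i=3: S_3 = -1 * (-4)^3 = 64
i=4: S_4 = -1 * (-4)^4 = -256
i=5: S_5 = -1 * (-4)^5 = 1024
The first 6 terms are: [-1, 4, -16, 64, -256, 1024]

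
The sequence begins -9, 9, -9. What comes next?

Ratios: 9 / -9 = -1.0
This is a geometric sequence with common ratio r = -1.
Next term = -9 * -1 = 9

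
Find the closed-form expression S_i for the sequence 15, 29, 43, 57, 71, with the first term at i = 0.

Check differences: 29 - 15 = 14
43 - 29 = 14
Common difference d = 14.
First term a = 15.
Formula: S_i = 15 + 14*i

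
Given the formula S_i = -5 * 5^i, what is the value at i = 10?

S_10 = -5 * 5^10 = -5 * 9765625 = -48828125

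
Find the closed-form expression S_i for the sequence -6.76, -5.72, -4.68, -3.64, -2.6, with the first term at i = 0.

Check differences: -5.72 - -6.76 = 1.04
-4.68 - -5.72 = 1.04
Common difference d = 1.04.
First term a = -6.76.
Formula: S_i = -6.76 + 1.04*i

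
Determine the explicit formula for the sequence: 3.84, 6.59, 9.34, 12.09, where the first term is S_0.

Check differences: 6.59 - 3.84 = 2.75
9.34 - 6.59 = 2.75
Common difference d = 2.75.
First term a = 3.84.
Formula: S_i = 3.84 + 2.75*i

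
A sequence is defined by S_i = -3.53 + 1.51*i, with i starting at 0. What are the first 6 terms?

This is an arithmetic sequence.
i=0: S_0 = -3.53 + 1.51*0 = -3.53
i=1: S_1 = -3.53 + 1.51*1 = -2.02
i=2: S_2 = -3.53 + 1.51*2 = -0.51
i=3: S_3 = -3.53 + 1.51*3 = 1.0
i=4: S_4 = -3.53 + 1.51*4 = 2.51
i=5: S_5 = -3.53 + 1.51*5 = 4.02
The first 6 terms are: [-3.53, -2.02, -0.51, 1.0, 2.51, 4.02]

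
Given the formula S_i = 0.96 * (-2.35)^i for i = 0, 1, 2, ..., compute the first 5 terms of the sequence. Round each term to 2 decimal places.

This is a geometric sequence.
i=0: S_0 = 0.96 * (-2.35)^0 = 0.96
i=1: S_1 = 0.96 * (-2.35)^1 ≈ -2.26
i=2: S_2 = 0.96 * (-2.35)^2 ≈ 5.3
i=3: S_3 = 0.96 * (-2.35)^3 ≈ -12.46
i=4: S_4 = 0.96 * (-2.35)^4 ≈ 29.28
The first 5 terms are: [0.96, -2.26, 5.3, -12.46, 29.28]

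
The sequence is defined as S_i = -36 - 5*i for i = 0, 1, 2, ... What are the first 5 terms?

This is an arithmetic sequence.
i=0: S_0 = -36 + -5*0 = -36
i=1: S_1 = -36 + -5*1 = -41
i=2: S_2 = -36 + -5*2 = -46
i=3: S_3 = -36 + -5*3 = -51
i=4: S_4 = -36 + -5*4 = -56
The first 5 terms are: [-36, -41, -46, -51, -56]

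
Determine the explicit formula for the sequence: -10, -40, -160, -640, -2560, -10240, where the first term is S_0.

Check ratios: -40 / -10 = 4.0
Common ratio r = 4.
First term a = -10.
Formula: S_i = -10 * 4^i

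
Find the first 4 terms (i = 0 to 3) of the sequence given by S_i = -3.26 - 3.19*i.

This is an arithmetic sequence.
i=0: S_0 = -3.26 + -3.19*0 = -3.26
i=1: S_1 = -3.26 + -3.19*1 = -6.45
i=2: S_2 = -3.26 + -3.19*2 = -9.64
i=3: S_3 = -3.26 + -3.19*3 = -12.83
The first 4 terms are: [-3.26, -6.45, -9.64, -12.83]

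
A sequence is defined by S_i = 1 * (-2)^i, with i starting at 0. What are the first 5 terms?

This is a geometric sequence.
i=0: S_0 = 1 * (-2)^0 = 1
i=1: S_1 = 1 * (-2)^1 = -2
i=2: S_2 = 1 * (-2)^2 = 4
i=3: S_3 = 1 * (-2)^3 = -8
i=4: S_4 = 1 * (-2)^4 = 16
The first 5 terms are: [1, -2, 4, -8, 16]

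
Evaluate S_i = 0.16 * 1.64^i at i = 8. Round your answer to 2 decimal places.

S_8 = 0.16 * 1.64^8 ≈ 0.16 * 52.33 ≈ 8.37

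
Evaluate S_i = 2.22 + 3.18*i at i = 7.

S_7 = 2.22 + 3.18*7 = 2.22 + 22.26 = 24.48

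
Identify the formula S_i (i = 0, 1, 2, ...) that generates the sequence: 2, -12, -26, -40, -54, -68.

Check differences: -12 - 2 = -14
-26 - -12 = -14
Common difference d = -14.
First term a = 2.
Formula: S_i = 2 - 14*i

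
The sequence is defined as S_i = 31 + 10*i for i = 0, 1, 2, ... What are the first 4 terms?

This is an arithmetic sequence.
i=0: S_0 = 31 + 10*0 = 31
i=1: S_1 = 31 + 10*1 = 41
i=2: S_2 = 31 + 10*2 = 51
i=3: S_3 = 31 + 10*3 = 61
The first 4 terms are: [31, 41, 51, 61]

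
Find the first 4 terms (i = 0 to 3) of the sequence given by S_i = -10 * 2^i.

This is a geometric sequence.
i=0: S_0 = -10 * 2^0 = -10
i=1: S_1 = -10 * 2^1 = -20
i=2: S_2 = -10 * 2^2 = -40
i=3: S_3 = -10 * 2^3 = -80
The first 4 terms are: [-10, -20, -40, -80]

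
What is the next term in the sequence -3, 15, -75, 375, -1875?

Ratios: 15 / -3 = -5.0
This is a geometric sequence with common ratio r = -5.
Next term = -1875 * -5 = 9375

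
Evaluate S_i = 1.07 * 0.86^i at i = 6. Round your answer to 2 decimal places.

S_6 = 1.07 * 0.86^6 ≈ 1.07 * 0.4046 ≈ 0.43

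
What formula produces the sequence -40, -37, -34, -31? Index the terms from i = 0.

Check differences: -37 - -40 = 3
-34 - -37 = 3
Common difference d = 3.
First term a = -40.
Formula: S_i = -40 + 3*i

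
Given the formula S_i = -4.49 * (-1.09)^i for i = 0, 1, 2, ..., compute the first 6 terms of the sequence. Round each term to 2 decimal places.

This is a geometric sequence.
i=0: S_0 = -4.49 * (-1.09)^0 = -4.49
i=1: S_1 = -4.49 * (-1.09)^1 ≈ 4.89
i=2: S_2 = -4.49 * (-1.09)^2 ≈ -5.33
i=3: S_3 = -4.49 * (-1.09)^3 ≈ 5.81
i=4: S_4 = -4.49 * (-1.09)^4 ≈ -6.34
i=5: S_5 = -4.49 * (-1.09)^5 ≈ 6.91
The first 6 terms are: [-4.49, 4.89, -5.33, 5.81, -6.34, 6.91]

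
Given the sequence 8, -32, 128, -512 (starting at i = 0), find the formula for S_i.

Check ratios: -32 / 8 = -4.0
Common ratio r = -4.
First term a = 8.
Formula: S_i = 8 * (-4)^i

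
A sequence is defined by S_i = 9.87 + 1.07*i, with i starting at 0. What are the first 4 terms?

This is an arithmetic sequence.
i=0: S_0 = 9.87 + 1.07*0 = 9.87
i=1: S_1 = 9.87 + 1.07*1 = 10.94
i=2: S_2 = 9.87 + 1.07*2 = 12.01
i=3: S_3 = 9.87 + 1.07*3 = 13.08
The first 4 terms are: [9.87, 10.94, 12.01, 13.08]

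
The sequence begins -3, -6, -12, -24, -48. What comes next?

Ratios: -6 / -3 = 2.0
This is a geometric sequence with common ratio r = 2.
Next term = -48 * 2 = -96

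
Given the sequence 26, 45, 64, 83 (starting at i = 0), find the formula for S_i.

Check differences: 45 - 26 = 19
64 - 45 = 19
Common difference d = 19.
First term a = 26.
Formula: S_i = 26 + 19*i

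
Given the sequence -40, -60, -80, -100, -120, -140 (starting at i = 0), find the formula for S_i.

Check differences: -60 - -40 = -20
-80 - -60 = -20
Common difference d = -20.
First term a = -40.
Formula: S_i = -40 - 20*i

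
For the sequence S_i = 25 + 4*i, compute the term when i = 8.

S_8 = 25 + 4*8 = 25 + 32 = 57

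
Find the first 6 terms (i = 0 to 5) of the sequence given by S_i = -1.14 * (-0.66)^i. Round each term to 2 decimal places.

This is a geometric sequence.
i=0: S_0 = -1.14 * (-0.66)^0 = -1.14
i=1: S_1 = -1.14 * (-0.66)^1 ≈ 0.75
i=2: S_2 = -1.14 * (-0.66)^2 ≈ -0.5
i=3: S_3 = -1.14 * (-0.66)^3 ≈ 0.33
i=4: S_4 = -1.14 * (-0.66)^4 ≈ -0.22
i=5: S_5 = -1.14 * (-0.66)^5 ≈ 0.14
The first 6 terms are: [-1.14, 0.75, -0.5, 0.33, -0.22, 0.14]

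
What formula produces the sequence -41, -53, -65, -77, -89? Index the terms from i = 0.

Check differences: -53 - -41 = -12
-65 - -53 = -12
Common difference d = -12.
First term a = -41.
Formula: S_i = -41 - 12*i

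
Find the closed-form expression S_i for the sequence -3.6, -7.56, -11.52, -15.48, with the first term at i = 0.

Check differences: -7.56 - -3.6 = -3.96
-11.52 - -7.56 = -3.96
Common difference d = -3.96.
First term a = -3.6.
Formula: S_i = -3.60 - 3.96*i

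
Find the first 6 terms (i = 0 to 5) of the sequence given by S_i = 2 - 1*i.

This is an arithmetic sequence.
i=0: S_0 = 2 + -1*0 = 2
i=1: S_1 = 2 + -1*1 = 1
i=2: S_2 = 2 + -1*2 = 0
i=3: S_3 = 2 + -1*3 = -1
i=4: S_4 = 2 + -1*4 = -2
i=5: S_5 = 2 + -1*5 = -3
The first 6 terms are: [2, 1, 0, -1, -2, -3]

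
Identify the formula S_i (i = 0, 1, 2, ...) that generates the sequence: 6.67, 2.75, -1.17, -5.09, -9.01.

Check differences: 2.75 - 6.67 = -3.92
-1.17 - 2.75 = -3.92
Common difference d = -3.92.
First term a = 6.67.
Formula: S_i = 6.67 - 3.92*i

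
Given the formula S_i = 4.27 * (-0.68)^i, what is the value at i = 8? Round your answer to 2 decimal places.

S_8 = 4.27 * (-0.68)^8 ≈ 4.27 * 0.0457 ≈ 0.2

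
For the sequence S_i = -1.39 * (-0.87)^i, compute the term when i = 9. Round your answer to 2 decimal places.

S_9 = -1.39 * (-0.87)^9 ≈ -1.39 * -0.2855 ≈ 0.4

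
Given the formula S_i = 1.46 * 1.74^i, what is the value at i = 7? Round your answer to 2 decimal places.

S_7 = 1.46 * 1.74^7 ≈ 1.46 * 48.2886 ≈ 70.5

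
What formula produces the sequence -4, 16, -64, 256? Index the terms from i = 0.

Check ratios: 16 / -4 = -4.0
Common ratio r = -4.
First term a = -4.
Formula: S_i = -4 * (-4)^i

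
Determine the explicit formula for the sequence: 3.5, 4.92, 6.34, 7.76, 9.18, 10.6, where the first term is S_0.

Check differences: 4.92 - 3.5 = 1.42
6.34 - 4.92 = 1.42
Common difference d = 1.42.
First term a = 3.5.
Formula: S_i = 3.50 + 1.42*i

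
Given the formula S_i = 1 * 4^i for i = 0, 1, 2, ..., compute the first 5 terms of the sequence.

This is a geometric sequence.
i=0: S_0 = 1 * 4^0 = 1
i=1: S_1 = 1 * 4^1 = 4
i=2: S_2 = 1 * 4^2 = 16
i=3: S_3 = 1 * 4^3 = 64
i=4: S_4 = 1 * 4^4 = 256
The first 5 terms are: [1, 4, 16, 64, 256]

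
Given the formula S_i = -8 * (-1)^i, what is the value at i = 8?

S_8 = -8 * (-1)^8 = -8 * 1 = -8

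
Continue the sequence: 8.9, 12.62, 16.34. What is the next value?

Differences: 12.62 - 8.9 = 3.72
This is an arithmetic sequence with common difference d = 3.72.
Next term = 16.34 + 3.72 = 20.06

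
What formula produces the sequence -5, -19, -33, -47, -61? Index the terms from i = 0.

Check differences: -19 - -5 = -14
-33 - -19 = -14
Common difference d = -14.
First term a = -5.
Formula: S_i = -5 - 14*i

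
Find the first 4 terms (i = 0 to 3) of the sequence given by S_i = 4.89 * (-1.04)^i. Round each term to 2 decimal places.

This is a geometric sequence.
i=0: S_0 = 4.89 * (-1.04)^0 = 4.89
i=1: S_1 = 4.89 * (-1.04)^1 ≈ -5.09
i=2: S_2 = 4.89 * (-1.04)^2 ≈ 5.29
i=3: S_3 = 4.89 * (-1.04)^3 ≈ -5.5
The first 4 terms are: [4.89, -5.09, 5.29, -5.5]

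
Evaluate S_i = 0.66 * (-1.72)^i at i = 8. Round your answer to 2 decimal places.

S_8 = 0.66 * (-1.72)^8 ≈ 0.66 * 76.5998 ≈ 50.56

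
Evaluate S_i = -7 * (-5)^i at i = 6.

S_6 = -7 * (-5)^6 = -7 * 15625 = -109375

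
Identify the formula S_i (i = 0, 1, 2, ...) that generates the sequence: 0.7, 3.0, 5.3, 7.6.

Check differences: 3.0 - 0.7 = 2.3
5.3 - 3.0 = 2.3
Common difference d = 2.3.
First term a = 0.7.
Formula: S_i = 0.70 + 2.30*i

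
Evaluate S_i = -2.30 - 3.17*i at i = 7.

S_7 = -2.3 + -3.17*7 = -2.3 + -22.19 = -24.49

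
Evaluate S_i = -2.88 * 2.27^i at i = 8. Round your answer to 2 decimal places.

S_8 = -2.88 * 2.27^8 ≈ -2.88 * 705.0288 ≈ -2030.48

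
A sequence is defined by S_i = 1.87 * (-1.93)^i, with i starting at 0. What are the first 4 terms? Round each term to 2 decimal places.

This is a geometric sequence.
i=0: S_0 = 1.87 * (-1.93)^0 = 1.87
i=1: S_1 = 1.87 * (-1.93)^1 ≈ -3.61
i=2: S_2 = 1.87 * (-1.93)^2 ≈ 6.97
i=3: S_3 = 1.87 * (-1.93)^3 ≈ -13.44
The first 4 terms are: [1.87, -3.61, 6.97, -13.44]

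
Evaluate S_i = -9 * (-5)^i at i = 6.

S_6 = -9 * (-5)^6 = -9 * 15625 = -140625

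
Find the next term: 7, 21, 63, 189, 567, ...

Ratios: 21 / 7 = 3.0
This is a geometric sequence with common ratio r = 3.
Next term = 567 * 3 = 1701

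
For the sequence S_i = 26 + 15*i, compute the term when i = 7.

S_7 = 26 + 15*7 = 26 + 105 = 131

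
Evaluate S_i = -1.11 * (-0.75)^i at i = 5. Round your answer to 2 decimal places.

S_5 = -1.11 * (-0.75)^5 ≈ -1.11 * -0.2373 ≈ 0.26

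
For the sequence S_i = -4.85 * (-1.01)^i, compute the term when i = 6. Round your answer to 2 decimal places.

S_6 = -4.85 * (-1.01)^6 ≈ -4.85 * 1.0615 ≈ -5.15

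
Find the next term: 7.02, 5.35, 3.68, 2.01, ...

Differences: 5.35 - 7.02 = -1.67
This is an arithmetic sequence with common difference d = -1.67.
Next term = 2.01 + -1.67 = 0.34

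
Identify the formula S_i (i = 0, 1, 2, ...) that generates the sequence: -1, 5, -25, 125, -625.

Check ratios: 5 / -1 = -5.0
Common ratio r = -5.
First term a = -1.
Formula: S_i = -1 * (-5)^i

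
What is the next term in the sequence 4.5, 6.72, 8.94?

Differences: 6.72 - 4.5 = 2.22
This is an arithmetic sequence with common difference d = 2.22.
Next term = 8.94 + 2.22 = 11.16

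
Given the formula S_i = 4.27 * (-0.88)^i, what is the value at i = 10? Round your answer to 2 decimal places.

S_10 = 4.27 * (-0.88)^10 ≈ 4.27 * 0.2785 ≈ 1.19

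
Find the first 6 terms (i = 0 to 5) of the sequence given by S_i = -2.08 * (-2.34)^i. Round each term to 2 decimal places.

This is a geometric sequence.
i=0: S_0 = -2.08 * (-2.34)^0 = -2.08
i=1: S_1 = -2.08 * (-2.34)^1 ≈ 4.87
i=2: S_2 = -2.08 * (-2.34)^2 ≈ -11.39
i=3: S_3 = -2.08 * (-2.34)^3 ≈ 26.65
i=4: S_4 = -2.08 * (-2.34)^4 ≈ -62.36
i=5: S_5 = -2.08 * (-2.34)^5 ≈ 145.93
The first 6 terms are: [-2.08, 4.87, -11.39, 26.65, -62.36, 145.93]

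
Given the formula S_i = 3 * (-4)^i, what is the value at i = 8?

S_8 = 3 * (-4)^8 = 3 * 65536 = 196608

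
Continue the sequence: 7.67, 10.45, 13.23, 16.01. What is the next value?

Differences: 10.45 - 7.67 = 2.78
This is an arithmetic sequence with common difference d = 2.78.
Next term = 16.01 + 2.78 = 18.79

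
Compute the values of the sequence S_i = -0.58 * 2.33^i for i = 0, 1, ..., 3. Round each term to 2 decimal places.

This is a geometric sequence.
i=0: S_0 = -0.58 * 2.33^0 = -0.58
i=1: S_1 = -0.58 * 2.33^1 ≈ -1.35
i=2: S_2 = -0.58 * 2.33^2 ≈ -3.15
i=3: S_3 = -0.58 * 2.33^3 ≈ -7.34
The first 4 terms are: [-0.58, -1.35, -3.15, -7.34]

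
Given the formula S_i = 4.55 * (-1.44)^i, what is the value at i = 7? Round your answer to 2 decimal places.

S_7 = 4.55 * (-1.44)^7 ≈ 4.55 * -12.8392 ≈ -58.42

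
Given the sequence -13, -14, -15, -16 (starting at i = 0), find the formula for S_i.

Check differences: -14 - -13 = -1
-15 - -14 = -1
Common difference d = -1.
First term a = -13.
Formula: S_i = -13 - 1*i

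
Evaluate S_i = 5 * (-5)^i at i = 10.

S_10 = 5 * (-5)^10 = 5 * 9765625 = 48828125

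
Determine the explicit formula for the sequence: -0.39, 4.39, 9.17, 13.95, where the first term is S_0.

Check differences: 4.39 - -0.39 = 4.78
9.17 - 4.39 = 4.78
Common difference d = 4.78.
First term a = -0.39.
Formula: S_i = -0.39 + 4.78*i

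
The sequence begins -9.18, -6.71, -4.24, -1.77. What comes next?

Differences: -6.71 - -9.18 = 2.47
This is an arithmetic sequence with common difference d = 2.47.
Next term = -1.77 + 2.47 = 0.7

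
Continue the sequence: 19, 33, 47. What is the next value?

Differences: 33 - 19 = 14
This is an arithmetic sequence with common difference d = 14.
Next term = 47 + 14 = 61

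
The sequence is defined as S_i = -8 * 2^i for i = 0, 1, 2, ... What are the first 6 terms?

This is a geometric sequence.
i=0: S_0 = -8 * 2^0 = -8
i=1: S_1 = -8 * 2^1 = -16
i=2: S_2 = -8 * 2^2 = -32
i=3: S_3 = -8 * 2^3 = -64
i=4: S_4 = -8 * 2^4 = -128
i=5: S_5 = -8 * 2^5 = -256
The first 6 terms are: [-8, -16, -32, -64, -128, -256]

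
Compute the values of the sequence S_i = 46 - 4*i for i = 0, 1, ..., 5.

This is an arithmetic sequence.
i=0: S_0 = 46 + -4*0 = 46
i=1: S_1 = 46 + -4*1 = 42
i=2: S_2 = 46 + -4*2 = 38
i=3: S_3 = 46 + -4*3 = 34
i=4: S_4 = 46 + -4*4 = 30
i=5: S_5 = 46 + -4*5 = 26
The first 6 terms are: [46, 42, 38, 34, 30, 26]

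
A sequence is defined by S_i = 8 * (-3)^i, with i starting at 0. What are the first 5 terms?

This is a geometric sequence.
i=0: S_0 = 8 * (-3)^0 = 8
i=1: S_1 = 8 * (-3)^1 = -24
i=2: S_2 = 8 * (-3)^2 = 72
i=3: S_3 = 8 * (-3)^3 = -216
i=4: S_4 = 8 * (-3)^4 = 648
The first 5 terms are: [8, -24, 72, -216, 648]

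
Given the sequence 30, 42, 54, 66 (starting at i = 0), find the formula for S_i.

Check differences: 42 - 30 = 12
54 - 42 = 12
Common difference d = 12.
First term a = 30.
Formula: S_i = 30 + 12*i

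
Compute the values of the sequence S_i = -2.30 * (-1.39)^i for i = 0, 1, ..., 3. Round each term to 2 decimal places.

This is a geometric sequence.
i=0: S_0 = -2.3 * (-1.39)^0 = -2.3
i=1: S_1 = -2.3 * (-1.39)^1 ≈ 3.2
i=2: S_2 = -2.3 * (-1.39)^2 ≈ -4.44
i=3: S_3 = -2.3 * (-1.39)^3 ≈ 6.18
The first 4 terms are: [-2.3, 3.2, -4.44, 6.18]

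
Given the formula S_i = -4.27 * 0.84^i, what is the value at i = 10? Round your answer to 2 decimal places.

S_10 = -4.27 * 0.84^10 ≈ -4.27 * 0.1749 ≈ -0.75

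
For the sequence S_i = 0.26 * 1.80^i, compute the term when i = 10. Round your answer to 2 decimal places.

S_10 = 0.26 * 1.8^10 ≈ 0.26 * 357.0467 ≈ 92.83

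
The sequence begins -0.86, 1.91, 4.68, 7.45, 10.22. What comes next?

Differences: 1.91 - -0.86 = 2.77
This is an arithmetic sequence with common difference d = 2.77.
Next term = 10.22 + 2.77 = 12.99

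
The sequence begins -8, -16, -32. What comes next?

Ratios: -16 / -8 = 2.0
This is a geometric sequence with common ratio r = 2.
Next term = -32 * 2 = -64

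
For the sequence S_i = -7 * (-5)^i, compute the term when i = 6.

S_6 = -7 * (-5)^6 = -7 * 15625 = -109375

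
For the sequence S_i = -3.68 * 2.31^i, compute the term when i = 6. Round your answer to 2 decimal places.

S_6 = -3.68 * 2.31^6 ≈ -3.68 * 151.9399 ≈ -559.14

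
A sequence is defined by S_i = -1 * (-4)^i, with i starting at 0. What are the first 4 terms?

This is a geometric sequence.
i=0: S_0 = -1 * (-4)^0 = -1
i=1: S_1 = -1 * (-4)^1 = 4
i=2: S_2 = -1 * (-4)^2 = -16
i=3: S_3 = -1 * (-4)^3 = 64
The first 4 terms are: [-1, 4, -16, 64]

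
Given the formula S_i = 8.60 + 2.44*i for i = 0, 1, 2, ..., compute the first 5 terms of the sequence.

This is an arithmetic sequence.
i=0: S_0 = 8.6 + 2.44*0 = 8.6
i=1: S_1 = 8.6 + 2.44*1 = 11.04
i=2: S_2 = 8.6 + 2.44*2 = 13.48
i=3: S_3 = 8.6 + 2.44*3 = 15.92
i=4: S_4 = 8.6 + 2.44*4 = 18.36
The first 5 terms are: [8.6, 11.04, 13.48, 15.92, 18.36]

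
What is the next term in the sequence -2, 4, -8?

Ratios: 4 / -2 = -2.0
This is a geometric sequence with common ratio r = -2.
Next term = -8 * -2 = 16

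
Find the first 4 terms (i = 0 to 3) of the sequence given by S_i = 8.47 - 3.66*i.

This is an arithmetic sequence.
i=0: S_0 = 8.47 + -3.66*0 = 8.47
i=1: S_1 = 8.47 + -3.66*1 = 4.81
i=2: S_2 = 8.47 + -3.66*2 = 1.15
i=3: S_3 = 8.47 + -3.66*3 = -2.51
The first 4 terms are: [8.47, 4.81, 1.15, -2.51]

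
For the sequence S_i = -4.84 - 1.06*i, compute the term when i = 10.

S_10 = -4.84 + -1.06*10 = -4.84 + -10.6 = -15.44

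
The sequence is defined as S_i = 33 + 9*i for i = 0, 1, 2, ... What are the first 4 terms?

This is an arithmetic sequence.
i=0: S_0 = 33 + 9*0 = 33
i=1: S_1 = 33 + 9*1 = 42
i=2: S_2 = 33 + 9*2 = 51
i=3: S_3 = 33 + 9*3 = 60
The first 4 terms are: [33, 42, 51, 60]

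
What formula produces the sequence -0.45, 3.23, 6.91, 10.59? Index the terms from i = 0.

Check differences: 3.23 - -0.45 = 3.68
6.91 - 3.23 = 3.68
Common difference d = 3.68.
First term a = -0.45.
Formula: S_i = -0.45 + 3.68*i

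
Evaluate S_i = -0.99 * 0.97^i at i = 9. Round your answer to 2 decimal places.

S_9 = -0.99 * 0.97^9 ≈ -0.99 * 0.7602 ≈ -0.75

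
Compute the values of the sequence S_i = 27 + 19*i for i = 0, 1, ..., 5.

This is an arithmetic sequence.
i=0: S_0 = 27 + 19*0 = 27
i=1: S_1 = 27 + 19*1 = 46
i=2: S_2 = 27 + 19*2 = 65
i=3: S_3 = 27 + 19*3 = 84
i=4: S_4 = 27 + 19*4 = 103
i=5: S_5 = 27 + 19*5 = 122
The first 6 terms are: [27, 46, 65, 84, 103, 122]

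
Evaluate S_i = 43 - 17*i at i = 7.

S_7 = 43 + -17*7 = 43 + -119 = -76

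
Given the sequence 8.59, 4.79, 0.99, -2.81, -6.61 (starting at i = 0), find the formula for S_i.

Check differences: 4.79 - 8.59 = -3.8
0.99 - 4.79 = -3.8
Common difference d = -3.8.
First term a = 8.59.
Formula: S_i = 8.59 - 3.80*i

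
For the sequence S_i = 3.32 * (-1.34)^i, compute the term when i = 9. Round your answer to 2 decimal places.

S_9 = 3.32 * (-1.34)^9 ≈ 3.32 * -13.9297 ≈ -46.25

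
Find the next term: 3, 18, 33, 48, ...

Differences: 18 - 3 = 15
This is an arithmetic sequence with common difference d = 15.
Next term = 48 + 15 = 63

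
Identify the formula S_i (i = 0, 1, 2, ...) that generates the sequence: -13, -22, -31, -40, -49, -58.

Check differences: -22 - -13 = -9
-31 - -22 = -9
Common difference d = -9.
First term a = -13.
Formula: S_i = -13 - 9*i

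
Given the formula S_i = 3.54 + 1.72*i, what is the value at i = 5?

S_5 = 3.54 + 1.72*5 = 3.54 + 8.6 = 12.14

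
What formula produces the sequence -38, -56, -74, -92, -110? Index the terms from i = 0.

Check differences: -56 - -38 = -18
-74 - -56 = -18
Common difference d = -18.
First term a = -38.
Formula: S_i = -38 - 18*i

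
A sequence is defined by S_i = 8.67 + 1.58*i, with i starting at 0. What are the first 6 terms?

This is an arithmetic sequence.
i=0: S_0 = 8.67 + 1.58*0 = 8.67
i=1: S_1 = 8.67 + 1.58*1 = 10.25
i=2: S_2 = 8.67 + 1.58*2 = 11.83
i=3: S_3 = 8.67 + 1.58*3 = 13.41
i=4: S_4 = 8.67 + 1.58*4 = 14.99
i=5: S_5 = 8.67 + 1.58*5 = 16.57
The first 6 terms are: [8.67, 10.25, 11.83, 13.41, 14.99, 16.57]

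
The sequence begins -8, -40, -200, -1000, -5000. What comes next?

Ratios: -40 / -8 = 5.0
This is a geometric sequence with common ratio r = 5.
Next term = -5000 * 5 = -25000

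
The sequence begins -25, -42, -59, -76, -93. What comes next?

Differences: -42 - -25 = -17
This is an arithmetic sequence with common difference d = -17.
Next term = -93 + -17 = -110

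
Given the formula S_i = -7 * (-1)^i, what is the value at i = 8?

S_8 = -7 * (-1)^8 = -7 * 1 = -7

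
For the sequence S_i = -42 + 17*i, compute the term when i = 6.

S_6 = -42 + 17*6 = -42 + 102 = 60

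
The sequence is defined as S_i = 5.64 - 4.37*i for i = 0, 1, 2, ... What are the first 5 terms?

This is an arithmetic sequence.
i=0: S_0 = 5.64 + -4.37*0 = 5.64
i=1: S_1 = 5.64 + -4.37*1 = 1.27
i=2: S_2 = 5.64 + -4.37*2 = -3.1
i=3: S_3 = 5.64 + -4.37*3 = -7.47
i=4: S_4 = 5.64 + -4.37*4 = -11.84
The first 5 terms are: [5.64, 1.27, -3.1, -7.47, -11.84]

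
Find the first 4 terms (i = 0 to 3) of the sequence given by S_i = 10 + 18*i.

This is an arithmetic sequence.
i=0: S_0 = 10 + 18*0 = 10
i=1: S_1 = 10 + 18*1 = 28
i=2: S_2 = 10 + 18*2 = 46
i=3: S_3 = 10 + 18*3 = 64
The first 4 terms are: [10, 28, 46, 64]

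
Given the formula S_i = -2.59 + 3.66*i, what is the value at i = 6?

S_6 = -2.59 + 3.66*6 = -2.59 + 21.96 = 19.37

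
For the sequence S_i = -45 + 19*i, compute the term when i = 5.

S_5 = -45 + 19*5 = -45 + 95 = 50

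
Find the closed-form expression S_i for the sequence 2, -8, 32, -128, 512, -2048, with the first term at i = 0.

Check ratios: -8 / 2 = -4.0
Common ratio r = -4.
First term a = 2.
Formula: S_i = 2 * (-4)^i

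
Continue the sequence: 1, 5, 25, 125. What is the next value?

Ratios: 5 / 1 = 5.0
This is a geometric sequence with common ratio r = 5.
Next term = 125 * 5 = 625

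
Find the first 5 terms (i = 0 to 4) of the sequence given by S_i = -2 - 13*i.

This is an arithmetic sequence.
i=0: S_0 = -2 + -13*0 = -2
i=1: S_1 = -2 + -13*1 = -15
i=2: S_2 = -2 + -13*2 = -28
i=3: S_3 = -2 + -13*3 = -41
i=4: S_4 = -2 + -13*4 = -54
The first 5 terms are: [-2, -15, -28, -41, -54]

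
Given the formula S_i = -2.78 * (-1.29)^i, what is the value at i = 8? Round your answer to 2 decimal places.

S_8 = -2.78 * (-1.29)^8 ≈ -2.78 * 7.6686 ≈ -21.32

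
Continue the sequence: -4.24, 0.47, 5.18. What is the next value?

Differences: 0.47 - -4.24 = 4.71
This is an arithmetic sequence with common difference d = 4.71.
Next term = 5.18 + 4.71 = 9.89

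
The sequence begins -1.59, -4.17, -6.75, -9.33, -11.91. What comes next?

Differences: -4.17 - -1.59 = -2.58
This is an arithmetic sequence with common difference d = -2.58.
Next term = -11.91 + -2.58 = -14.49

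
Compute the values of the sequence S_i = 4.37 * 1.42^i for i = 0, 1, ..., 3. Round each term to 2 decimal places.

This is a geometric sequence.
i=0: S_0 = 4.37 * 1.42^0 = 4.37
i=1: S_1 = 4.37 * 1.42^1 ≈ 6.21
i=2: S_2 = 4.37 * 1.42^2 ≈ 8.81
i=3: S_3 = 4.37 * 1.42^3 ≈ 12.51
The first 4 terms are: [4.37, 6.21, 8.81, 12.51]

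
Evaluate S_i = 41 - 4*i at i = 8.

S_8 = 41 + -4*8 = 41 + -32 = 9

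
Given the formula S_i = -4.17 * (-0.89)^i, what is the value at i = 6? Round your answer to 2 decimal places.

S_6 = -4.17 * (-0.89)^6 ≈ -4.17 * 0.497 ≈ -2.07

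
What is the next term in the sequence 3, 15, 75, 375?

Ratios: 15 / 3 = 5.0
This is a geometric sequence with common ratio r = 5.
Next term = 375 * 5 = 1875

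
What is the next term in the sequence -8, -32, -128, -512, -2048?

Ratios: -32 / -8 = 4.0
This is a geometric sequence with common ratio r = 4.
Next term = -2048 * 4 = -8192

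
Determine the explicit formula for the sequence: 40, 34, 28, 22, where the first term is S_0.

Check differences: 34 - 40 = -6
28 - 34 = -6
Common difference d = -6.
First term a = 40.
Formula: S_i = 40 - 6*i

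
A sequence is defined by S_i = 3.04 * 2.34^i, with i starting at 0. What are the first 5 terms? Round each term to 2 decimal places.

This is a geometric sequence.
i=0: S_0 = 3.04 * 2.34^0 = 3.04
i=1: S_1 = 3.04 * 2.34^1 ≈ 7.11
i=2: S_2 = 3.04 * 2.34^2 ≈ 16.65
i=3: S_3 = 3.04 * 2.34^3 ≈ 38.95
i=4: S_4 = 3.04 * 2.34^4 ≈ 91.15
The first 5 terms are: [3.04, 7.11, 16.65, 38.95, 91.15]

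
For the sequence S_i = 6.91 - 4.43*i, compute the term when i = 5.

S_5 = 6.91 + -4.43*5 = 6.91 + -22.15 = -15.24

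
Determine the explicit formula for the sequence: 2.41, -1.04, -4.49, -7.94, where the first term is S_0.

Check differences: -1.04 - 2.41 = -3.45
-4.49 - -1.04 = -3.45
Common difference d = -3.45.
First term a = 2.41.
Formula: S_i = 2.41 - 3.45*i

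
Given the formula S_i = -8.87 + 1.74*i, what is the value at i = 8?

S_8 = -8.87 + 1.74*8 = -8.87 + 13.92 = 5.05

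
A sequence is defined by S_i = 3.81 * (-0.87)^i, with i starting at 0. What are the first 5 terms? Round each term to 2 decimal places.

This is a geometric sequence.
i=0: S_0 = 3.81 * (-0.87)^0 = 3.81
i=1: S_1 = 3.81 * (-0.87)^1 ≈ -3.31
i=2: S_2 = 3.81 * (-0.87)^2 ≈ 2.88
i=3: S_3 = 3.81 * (-0.87)^3 ≈ -2.51
i=4: S_4 = 3.81 * (-0.87)^4 ≈ 2.18
The first 5 terms are: [3.81, -3.31, 2.88, -2.51, 2.18]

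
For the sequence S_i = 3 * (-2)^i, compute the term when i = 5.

S_5 = 3 * (-2)^5 = 3 * -32 = -96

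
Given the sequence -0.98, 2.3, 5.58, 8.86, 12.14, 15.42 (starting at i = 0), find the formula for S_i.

Check differences: 2.3 - -0.98 = 3.28
5.58 - 2.3 = 3.28
Common difference d = 3.28.
First term a = -0.98.
Formula: S_i = -0.98 + 3.28*i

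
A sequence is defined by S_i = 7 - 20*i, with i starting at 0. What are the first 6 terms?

This is an arithmetic sequence.
i=0: S_0 = 7 + -20*0 = 7
i=1: S_1 = 7 + -20*1 = -13
i=2: S_2 = 7 + -20*2 = -33
i=3: S_3 = 7 + -20*3 = -53
i=4: S_4 = 7 + -20*4 = -73
i=5: S_5 = 7 + -20*5 = -93
The first 6 terms are: [7, -13, -33, -53, -73, -93]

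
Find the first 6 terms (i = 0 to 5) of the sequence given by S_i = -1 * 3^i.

This is a geometric sequence.
i=0: S_0 = -1 * 3^0 = -1
i=1: S_1 = -1 * 3^1 = -3
i=2: S_2 = -1 * 3^2 = -9
i=3: S_3 = -1 * 3^3 = -27
i=4: S_4 = -1 * 3^4 = -81
i=5: S_5 = -1 * 3^5 = -243
The first 6 terms are: [-1, -3, -9, -27, -81, -243]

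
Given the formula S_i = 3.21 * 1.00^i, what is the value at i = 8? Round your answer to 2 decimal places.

S_8 = 3.21 * 1.0^8 = 3.21 * 1 = 3.21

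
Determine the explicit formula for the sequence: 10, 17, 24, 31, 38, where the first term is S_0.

Check differences: 17 - 10 = 7
24 - 17 = 7
Common difference d = 7.
First term a = 10.
Formula: S_i = 10 + 7*i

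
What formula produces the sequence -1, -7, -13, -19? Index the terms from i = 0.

Check differences: -7 - -1 = -6
-13 - -7 = -6
Common difference d = -6.
First term a = -1.
Formula: S_i = -1 - 6*i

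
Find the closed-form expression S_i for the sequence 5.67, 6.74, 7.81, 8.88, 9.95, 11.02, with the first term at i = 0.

Check differences: 6.74 - 5.67 = 1.07
7.81 - 6.74 = 1.07
Common difference d = 1.07.
First term a = 5.67.
Formula: S_i = 5.67 + 1.07*i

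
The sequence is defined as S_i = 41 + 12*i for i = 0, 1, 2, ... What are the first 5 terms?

This is an arithmetic sequence.
i=0: S_0 = 41 + 12*0 = 41
i=1: S_1 = 41 + 12*1 = 53
i=2: S_2 = 41 + 12*2 = 65
i=3: S_3 = 41 + 12*3 = 77
i=4: S_4 = 41 + 12*4 = 89
The first 5 terms are: [41, 53, 65, 77, 89]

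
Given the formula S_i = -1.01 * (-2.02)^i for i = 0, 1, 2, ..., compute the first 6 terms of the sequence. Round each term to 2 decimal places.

This is a geometric sequence.
i=0: S_0 = -1.01 * (-2.02)^0 = -1.01
i=1: S_1 = -1.01 * (-2.02)^1 ≈ 2.04
i=2: S_2 = -1.01 * (-2.02)^2 ≈ -4.12
i=3: S_3 = -1.01 * (-2.02)^3 ≈ 8.32
i=4: S_4 = -1.01 * (-2.02)^4 ≈ -16.82
i=5: S_5 = -1.01 * (-2.02)^5 ≈ 33.97
The first 6 terms are: [-1.01, 2.04, -4.12, 8.32, -16.82, 33.97]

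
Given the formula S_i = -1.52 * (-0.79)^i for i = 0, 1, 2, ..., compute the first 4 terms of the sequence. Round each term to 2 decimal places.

This is a geometric sequence.
i=0: S_0 = -1.52 * (-0.79)^0 = -1.52
i=1: S_1 = -1.52 * (-0.79)^1 ≈ 1.2
i=2: S_2 = -1.52 * (-0.79)^2 ≈ -0.95
i=3: S_3 = -1.52 * (-0.79)^3 ≈ 0.75
The first 4 terms are: [-1.52, 1.2, -0.95, 0.75]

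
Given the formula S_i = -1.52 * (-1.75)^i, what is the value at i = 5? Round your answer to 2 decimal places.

S_5 = -1.52 * (-1.75)^5 ≈ -1.52 * -16.4131 ≈ 24.95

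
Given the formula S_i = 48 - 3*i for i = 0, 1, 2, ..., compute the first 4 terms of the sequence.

This is an arithmetic sequence.
i=0: S_0 = 48 + -3*0 = 48
i=1: S_1 = 48 + -3*1 = 45
i=2: S_2 = 48 + -3*2 = 42
i=3: S_3 = 48 + -3*3 = 39
The first 4 terms are: [48, 45, 42, 39]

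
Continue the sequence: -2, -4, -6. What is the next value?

Differences: -4 - -2 = -2
This is an arithmetic sequence with common difference d = -2.
Next term = -6 + -2 = -8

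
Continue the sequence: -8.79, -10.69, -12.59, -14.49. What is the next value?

Differences: -10.69 - -8.79 = -1.9
This is an arithmetic sequence with common difference d = -1.9.
Next term = -14.49 + -1.9 = -16.39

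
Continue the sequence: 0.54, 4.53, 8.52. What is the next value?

Differences: 4.53 - 0.54 = 3.99
This is an arithmetic sequence with common difference d = 3.99.
Next term = 8.52 + 3.99 = 12.51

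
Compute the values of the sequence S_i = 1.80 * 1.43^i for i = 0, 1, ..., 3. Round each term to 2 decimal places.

This is a geometric sequence.
i=0: S_0 = 1.8 * 1.43^0 = 1.8
i=1: S_1 = 1.8 * 1.43^1 ≈ 2.57
i=2: S_2 = 1.8 * 1.43^2 ≈ 3.68
i=3: S_3 = 1.8 * 1.43^3 ≈ 5.26
The first 4 terms are: [1.8, 2.57, 3.68, 5.26]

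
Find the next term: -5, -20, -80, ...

Ratios: -20 / -5 = 4.0
This is a geometric sequence with common ratio r = 4.
Next term = -80 * 4 = -320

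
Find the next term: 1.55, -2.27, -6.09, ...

Differences: -2.27 - 1.55 = -3.82
This is an arithmetic sequence with common difference d = -3.82.
Next term = -6.09 + -3.82 = -9.91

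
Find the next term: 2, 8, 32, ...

Ratios: 8 / 2 = 4.0
This is a geometric sequence with common ratio r = 4.
Next term = 32 * 4 = 128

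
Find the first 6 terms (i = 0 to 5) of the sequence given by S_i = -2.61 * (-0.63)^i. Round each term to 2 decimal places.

This is a geometric sequence.
i=0: S_0 = -2.61 * (-0.63)^0 = -2.61
i=1: S_1 = -2.61 * (-0.63)^1 ≈ 1.64
i=2: S_2 = -2.61 * (-0.63)^2 ≈ -1.04
i=3: S_3 = -2.61 * (-0.63)^3 ≈ 0.65
i=4: S_4 = -2.61 * (-0.63)^4 ≈ -0.41
i=5: S_5 = -2.61 * (-0.63)^5 ≈ 0.26
The first 6 terms are: [-2.61, 1.64, -1.04, 0.65, -0.41, 0.26]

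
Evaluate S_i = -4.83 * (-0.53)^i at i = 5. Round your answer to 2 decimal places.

S_5 = -4.83 * (-0.53)^5 ≈ -4.83 * -0.0418 ≈ 0.2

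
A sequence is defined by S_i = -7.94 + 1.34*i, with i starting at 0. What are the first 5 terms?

This is an arithmetic sequence.
i=0: S_0 = -7.94 + 1.34*0 = -7.94
i=1: S_1 = -7.94 + 1.34*1 = -6.6
i=2: S_2 = -7.94 + 1.34*2 = -5.26
i=3: S_3 = -7.94 + 1.34*3 = -3.92
i=4: S_4 = -7.94 + 1.34*4 = -2.58
The first 5 terms are: [-7.94, -6.6, -5.26, -3.92, -2.58]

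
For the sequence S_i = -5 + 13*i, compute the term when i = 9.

S_9 = -5 + 13*9 = -5 + 117 = 112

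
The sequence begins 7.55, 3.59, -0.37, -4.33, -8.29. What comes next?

Differences: 3.59 - 7.55 = -3.96
This is an arithmetic sequence with common difference d = -3.96.
Next term = -8.29 + -3.96 = -12.25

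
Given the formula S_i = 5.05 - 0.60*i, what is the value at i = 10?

S_10 = 5.05 + -0.6*10 = 5.05 + -6.0 = -0.95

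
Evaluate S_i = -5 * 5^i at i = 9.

S_9 = -5 * 5^9 = -5 * 1953125 = -9765625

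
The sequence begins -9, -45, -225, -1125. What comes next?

Ratios: -45 / -9 = 5.0
This is a geometric sequence with common ratio r = 5.
Next term = -1125 * 5 = -5625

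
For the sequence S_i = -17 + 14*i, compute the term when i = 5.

S_5 = -17 + 14*5 = -17 + 70 = 53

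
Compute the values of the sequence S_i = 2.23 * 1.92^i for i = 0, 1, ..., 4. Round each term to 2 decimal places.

This is a geometric sequence.
i=0: S_0 = 2.23 * 1.92^0 = 2.23
i=1: S_1 = 2.23 * 1.92^1 ≈ 4.28
i=2: S_2 = 2.23 * 1.92^2 ≈ 8.22
i=3: S_3 = 2.23 * 1.92^3 ≈ 15.78
i=4: S_4 = 2.23 * 1.92^4 ≈ 30.3
The first 5 terms are: [2.23, 4.28, 8.22, 15.78, 30.3]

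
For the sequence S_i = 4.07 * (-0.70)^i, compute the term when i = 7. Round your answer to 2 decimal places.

S_7 = 4.07 * (-0.7)^7 ≈ 4.07 * -0.0824 ≈ -0.34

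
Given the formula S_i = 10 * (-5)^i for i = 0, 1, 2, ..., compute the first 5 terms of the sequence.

This is a geometric sequence.
i=0: S_0 = 10 * (-5)^0 = 10
i=1: S_1 = 10 * (-5)^1 = -50
i=2: S_2 = 10 * (-5)^2 = 250
i=3: S_3 = 10 * (-5)^3 = -1250
i=4: S_4 = 10 * (-5)^4 = 6250
The first 5 terms are: [10, -50, 250, -1250, 6250]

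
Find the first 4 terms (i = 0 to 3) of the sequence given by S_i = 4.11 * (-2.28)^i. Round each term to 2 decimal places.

This is a geometric sequence.
i=0: S_0 = 4.11 * (-2.28)^0 = 4.11
i=1: S_1 = 4.11 * (-2.28)^1 ≈ -9.37
i=2: S_2 = 4.11 * (-2.28)^2 ≈ 21.37
i=3: S_3 = 4.11 * (-2.28)^3 ≈ -48.71
The first 4 terms are: [4.11, -9.37, 21.37, -48.71]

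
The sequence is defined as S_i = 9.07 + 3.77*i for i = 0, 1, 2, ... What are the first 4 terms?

This is an arithmetic sequence.
i=0: S_0 = 9.07 + 3.77*0 = 9.07
i=1: S_1 = 9.07 + 3.77*1 = 12.84
i=2: S_2 = 9.07 + 3.77*2 = 16.61
i=3: S_3 = 9.07 + 3.77*3 = 20.38
The first 4 terms are: [9.07, 12.84, 16.61, 20.38]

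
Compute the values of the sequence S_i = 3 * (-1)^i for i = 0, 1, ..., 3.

This is a geometric sequence.
i=0: S_0 = 3 * (-1)^0 = 3
i=1: S_1 = 3 * (-1)^1 = -3
i=2: S_2 = 3 * (-1)^2 = 3
i=3: S_3 = 3 * (-1)^3 = -3
The first 4 terms are: [3, -3, 3, -3]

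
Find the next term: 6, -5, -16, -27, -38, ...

Differences: -5 - 6 = -11
This is an arithmetic sequence with common difference d = -11.
Next term = -38 + -11 = -49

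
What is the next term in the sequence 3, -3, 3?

Ratios: -3 / 3 = -1.0
This is a geometric sequence with common ratio r = -1.
Next term = 3 * -1 = -3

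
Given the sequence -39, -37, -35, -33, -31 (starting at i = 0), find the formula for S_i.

Check differences: -37 - -39 = 2
-35 - -37 = 2
Common difference d = 2.
First term a = -39.
Formula: S_i = -39 + 2*i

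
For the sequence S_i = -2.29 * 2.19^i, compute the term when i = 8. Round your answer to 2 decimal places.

S_8 = -2.29 * 2.19^8 ≈ -2.29 * 529.1185 ≈ -1211.68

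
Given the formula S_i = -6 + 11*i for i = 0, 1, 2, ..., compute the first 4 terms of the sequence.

This is an arithmetic sequence.
i=0: S_0 = -6 + 11*0 = -6
i=1: S_1 = -6 + 11*1 = 5
i=2: S_2 = -6 + 11*2 = 16
i=3: S_3 = -6 + 11*3 = 27
The first 4 terms are: [-6, 5, 16, 27]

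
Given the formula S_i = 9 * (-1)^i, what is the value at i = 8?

S_8 = 9 * (-1)^8 = 9 * 1 = 9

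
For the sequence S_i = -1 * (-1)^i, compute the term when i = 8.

S_8 = -1 * (-1)^8 = -1 * 1 = -1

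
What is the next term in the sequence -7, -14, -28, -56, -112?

Ratios: -14 / -7 = 2.0
This is a geometric sequence with common ratio r = 2.
Next term = -112 * 2 = -224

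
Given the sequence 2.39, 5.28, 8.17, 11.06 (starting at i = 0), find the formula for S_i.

Check differences: 5.28 - 2.39 = 2.89
8.17 - 5.28 = 2.89
Common difference d = 2.89.
First term a = 2.39.
Formula: S_i = 2.39 + 2.89*i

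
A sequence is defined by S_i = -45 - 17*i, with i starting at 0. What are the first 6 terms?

This is an arithmetic sequence.
i=0: S_0 = -45 + -17*0 = -45
i=1: S_1 = -45 + -17*1 = -62
i=2: S_2 = -45 + -17*2 = -79
i=3: S_3 = -45 + -17*3 = -96
i=4: S_4 = -45 + -17*4 = -113
i=5: S_5 = -45 + -17*5 = -130
The first 6 terms are: [-45, -62, -79, -96, -113, -130]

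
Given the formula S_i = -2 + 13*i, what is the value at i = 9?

S_9 = -2 + 13*9 = -2 + 117 = 115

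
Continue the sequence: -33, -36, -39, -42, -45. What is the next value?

Differences: -36 - -33 = -3
This is an arithmetic sequence with common difference d = -3.
Next term = -45 + -3 = -48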